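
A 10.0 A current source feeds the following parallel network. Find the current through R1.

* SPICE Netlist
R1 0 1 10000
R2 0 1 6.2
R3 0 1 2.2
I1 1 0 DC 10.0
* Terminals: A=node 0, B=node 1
All resistors sit directly between nodes 0 and 1, so they are in parallel and share one voltage V; the full source current 10 A splits among them.
1/R_par = 1/10000 + 1/6.2 + 1/2.2 = 0.6159 S  =>  R_par = 1.624 Ω
V = I × R_par = 10 × 1.624 = 16.24 V
I_R1 = V/R1 = 16.24/10000 = 0.001624 A

Final answer: 0.001624 A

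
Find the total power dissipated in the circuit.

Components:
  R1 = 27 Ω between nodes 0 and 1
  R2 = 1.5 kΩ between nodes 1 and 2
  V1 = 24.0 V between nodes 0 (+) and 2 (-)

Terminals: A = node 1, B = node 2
Nodal analysis, taking node 2 as the 0 V reference.
Source V1 fixes V_0 = 24 V.
KCL at each unknown node (sum of currents leaving = 0; resistances in Ω):
  Node 1: (V_1 - 24)/27 + (V_1 - 0)/1500 = 0
Collecting terms: 0.0377 × V_1 = 0.8889  =>  V_1 = 23.58 V
Power in each resistor, P = (ΔV)²/R:
  P_R1 = (24 - 23.58)²/27 = 0.00667 W
  P_R2 = (23.58 - 0)²/1500 = 0.3705 W
P_total = P_R1 + P_R2 = 0.3772 W

Final answer: 0.3772 W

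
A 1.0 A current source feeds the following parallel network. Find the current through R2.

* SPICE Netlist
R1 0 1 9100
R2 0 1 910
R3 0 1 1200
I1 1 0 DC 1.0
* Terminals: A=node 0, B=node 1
All resistors sit directly between nodes 0 and 1, so they are in parallel and share one voltage V; the full source current 1 A splits among them.
1/R_par = 1/9100 + 1/910 + 1/1200 = 0.002042 S  =>  R_par = 489.7 Ω
V = I × R_par = 1 × 489.7 = 489.7 V
I_R2 = V/R2 = 489.7/910 = 0.5381 A

Final answer: 0.5381 A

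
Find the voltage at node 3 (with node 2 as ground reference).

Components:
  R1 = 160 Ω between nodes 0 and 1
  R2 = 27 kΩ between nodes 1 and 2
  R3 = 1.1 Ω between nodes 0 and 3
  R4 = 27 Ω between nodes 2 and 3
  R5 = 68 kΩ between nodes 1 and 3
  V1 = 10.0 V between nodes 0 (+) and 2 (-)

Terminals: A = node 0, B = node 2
Nodal analysis, taking node 2 as the 0 V reference.
Source V1 fixes V_0 = 10 V.
KCL at each unknown node (sum of currents leaving = 0; resistances in Ω):
  Node 1: (V_1 - 10)/160 + (V_1 - 0)/27000 + (V_1 - V_3)/68000 = 0
  Node 3: (V_3 - 10)/1.1 + (V_3 - 0)/27 + (V_3 - V_1)/68000 = 0
Collecting terms (coefficients in siemens):
  0.006302·V_1 - 0.00001471·V_3 = 0.0625
  0.9461·V_3 - 0.00001471·V_1 = 9.091
Determinant D = (0.006302)(0.9461) - (-0.00001471)(-0.00001471) = 0.005962
V_1 = [(0.0625)(0.9461) - (-0.00001471)(9.091)]/D = 9.94 V
V_3 = [(0.006302)(9.091) - (0.0625)(-0.00001471)]/D = 9.609 V
The requested potential is V_3 = 9.609 V.

Final answer: V_3 = 9.609 V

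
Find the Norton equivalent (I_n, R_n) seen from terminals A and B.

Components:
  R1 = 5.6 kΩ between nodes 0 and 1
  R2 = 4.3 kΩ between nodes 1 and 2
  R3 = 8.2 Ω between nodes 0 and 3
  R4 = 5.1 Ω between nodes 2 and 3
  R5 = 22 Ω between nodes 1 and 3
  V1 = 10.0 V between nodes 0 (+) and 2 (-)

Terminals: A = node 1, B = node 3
Find the Thévenin equivalent first; then I_n = V_th/R_th and R_n = R_th.
Step 1 — V_th is the open-circuit voltage V_A - V_B (nothing connected across the terminals).
Nodal analysis, taking node 2 as the 0 V reference.
Source V1 fixes V_0 = 10 V.
KCL at each unknown node (sum of currents leaving = 0; resistances in Ω):
  Node 1: (V_1 - 10)/5600 + (V_1 - 0)/4300 + (V_1 - V_3)/22 = 0
  Node 3: (V_3 - 10)/8.2 + (V_3 - 0)/5.1 + (V_3 - V_1)/22 = 0
Collecting terms (coefficients in siemens):
  0.04587·V_1 - 0.04545·V_3 = 0.001786
  0.3635·V_3 - 0.04545·V_1 = 1.22
Determinant D = (0.04587)(0.3635) - (-0.04545)(-0.04545) = 0.01461
V_1 = [(0.001786)(0.3635) - (-0.04545)(1.22)]/D = 3.84 V
V_3 = [(0.04587)(1.22) - (0.001786)(-0.04545)]/D = 3.835 V
V_th = V_1 - V_3 = 3.84 - 3.835 = 0.004555 V
Step 2 — R_th: zero the source — replace V1 by a short circuit (node 2 merges into node 0) — and find the resistance seen between A (node 1) and B (node 3).
Reduce the network between node 1 (A) and node 3 (B) by series/parallel combination:
  Rp1 = R1 ‖ R2 (parallel, both between nodes 0 and 1) = 1/(1/5600 + 1/4300) = 2432 Ω
  Rp2 = R3 ‖ R4 (parallel, both between nodes 0 and 3) = 1/(1/8.2 + 1/5.1) = 3.144 Ω
  Rs1 = Rp1 + Rp2 (series, joined only at node 0) = 2432 + 3.144 = 2435 Ω
  Rp3 = R5 ‖ Rs1 (parallel, both between nodes 1 and 3) = 1/(1/22 + 1/2435) = 21.8 Ω
R_th = 21.8 Ω
I_n = V_th/R_th = 0.004555/21.8 = 0.0002089 A, and R_n = R_th = 21.8 Ω

Final answer: I_n = 0.0002089 A, R_n = 21.8 Ω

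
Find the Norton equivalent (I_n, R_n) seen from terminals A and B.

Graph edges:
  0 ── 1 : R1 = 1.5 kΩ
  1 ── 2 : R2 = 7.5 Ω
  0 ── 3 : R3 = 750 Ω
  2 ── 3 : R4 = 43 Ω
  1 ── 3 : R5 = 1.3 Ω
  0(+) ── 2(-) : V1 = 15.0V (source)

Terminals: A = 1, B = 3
Find the Thévenin equivalent first; then I_n = V_th/R_th and R_n = R_th.
Step 1 — V_th is the open-circuit voltage V_A - V_B (nothing connected across the terminals).
Nodal analysis, taking node 2 as the 0 V reference.
Source V1 fixes V_0 = 15 V.
KCL at each unknown node (sum of currents leaving = 0; resistances in Ω):
  Node 1: (V_1 - 15)/1500 + (V_1 - 0)/7.5 + (V_1 - V_3)/1.3 = 0
  Node 3: (V_3 - 15)/750 + (V_3 - 0)/43 + (V_3 - V_1)/1.3 = 0
Collecting terms (coefficients in siemens):
  0.9032·V_1 - 0.7692·V_3 = 0.01
  0.7938·V_3 - 0.7692·V_1 = 0.02
Determinant D = (0.9032)(0.7938) - (-0.7692)(-0.7692) = 0.1253
V_1 = [(0.01)(0.7938) - (-0.7692)(0.02)]/D = 0.1862 V
V_3 = [(0.9032)(0.02) - (0.01)(-0.7692)]/D = 0.2056 V
V_th = V_1 - V_3 = 0.1862 - 0.2056 = -0.01943 V
Step 2 — R_th: zero the source — replace V1 by a short circuit (node 2 merges into node 0) — and find the resistance seen between A (node 1) and B (node 3).
Reduce the network between node 1 (A) and node 3 (B) by series/parallel combination:
  Rp1 = R1 ‖ R2 (parallel, both between nodes 0 and 1) = 1/(1/1500 + 1/7.5) = 7.463 Ω
  Rp2 = R3 ‖ R4 (parallel, both between nodes 0 and 3) = 1/(1/750 + 1/43) = 40.67 Ω
  Rs1 = Rp1 + Rp2 (series, joined only at node 0) = 7.463 + 40.67 = 48.13 Ω
  Rp3 = R5 ‖ Rs1 (parallel, both between nodes 1 and 3) = 1/(1/1.3 + 1/48.13) = 1.266 Ω
R_th = 1.266 Ω
I_n = V_th/R_th = -0.01943/1.266 = -0.01535 A, and R_n = R_th = 1.266 Ω

Final answer: I_n = -0.01535 A, R_n = 1.266 Ω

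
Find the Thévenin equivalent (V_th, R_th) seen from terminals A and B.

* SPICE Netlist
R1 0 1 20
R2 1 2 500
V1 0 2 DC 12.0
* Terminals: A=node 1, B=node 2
Step 1 — V_th is the open-circuit voltage V_A - V_B (nothing connected across the terminals).
Nodal analysis, taking node 2 as the 0 V reference.
Source V1 fixes V_0 = 12 V.
KCL at each unknown node (sum of currents leaving = 0; resistances in Ω):
  Node 1: (V_1 - 12)/20 + (V_1 - 0)/500 = 0
Collecting terms: 0.052 × V_1 = 0.6  =>  V_1 = 11.54 V
V_th = V_1 - V_2 = 11.54 - 0 = 11.54 V
Step 2 — R_th: zero the source — replace V1 by a short circuit (node 2 merges into node 0) — and find the resistance seen between A (node 1) and B (node 0).
Reduce the network between node 1 (A) and node 0 (B) by series/parallel combination:
  Rp1 = R1 ‖ R2 (parallel, both between nodes 0 and 1) = 1/(1/20 + 1/500) = 19.23 Ω
R_th = 19.23 Ω

Final answer: V_th = 11.54 V, R_th = 19.23 Ω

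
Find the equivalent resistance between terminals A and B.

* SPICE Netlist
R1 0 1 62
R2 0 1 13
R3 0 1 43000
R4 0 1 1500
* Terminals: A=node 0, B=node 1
Reduce the network between node 0 (A) and node 1 (B) by series/parallel combination:
  Rp1 = R1 ‖ R2 ‖ R3 ‖ R4 (parallel, all between nodes 0 and 1) = 1/(1/62 + 1/13 + 1/43000 + 1/1500) = 10.67 Ω
R_eq = 10.67 Ω

Final answer: 10.67 Ω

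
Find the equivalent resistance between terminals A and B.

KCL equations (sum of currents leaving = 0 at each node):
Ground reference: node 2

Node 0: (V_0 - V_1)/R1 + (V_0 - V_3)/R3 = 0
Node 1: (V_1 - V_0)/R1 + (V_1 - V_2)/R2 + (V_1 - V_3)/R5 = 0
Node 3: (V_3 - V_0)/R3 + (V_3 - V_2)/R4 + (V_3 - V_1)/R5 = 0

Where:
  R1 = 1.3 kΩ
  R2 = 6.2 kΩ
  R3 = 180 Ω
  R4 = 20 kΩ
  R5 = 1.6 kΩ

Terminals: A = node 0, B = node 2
The network is not a plain series/parallel combination. Inject a 1 A test current into terminal A (node 0) and return it from terminal B (node 2); then R_eq = V_A / (1 A).
Nodal analysis, taking node 2 as the 0 V reference.
Current source I_test pushes 1 A into node 0 and draws it out of node 2.
KCL at each unknown node (sum of currents leaving = 0; resistances in Ω):
  Node 0: (V_0 - V_1)/1300 + (V_0 - V_3)/180 - 1 = 0
  Node 1: (V_1 - V_0)/1300 + (V_1 - 0)/6200 + (V_1 - V_3)/1600 = 0
  Node 3: (V_3 - V_0)/180 + (V_3 - V_1)/1600 + (V_3 - 0)/20000 = 0
Collecting terms (coefficients in siemens):
  0.006325·V_0 - 0.0007692·V_1 - 0.005556·V_3 = 1
  0.001556·V_1 - 0.0007692·V_0 - 0.000625·V_3 = 0
  0.006231·V_3 - 0.005556·V_0 - 0.000625·V_1 = 0
Solving these 3 simultaneous equations (Gaussian elimination) gives:
  V_0 = 5199 V, V_1 = 4619 V, V_3 = 5099 V
R_eq = V_0 / 1 A = 5199 Ω = 5.199 kΩ

Final answer: 5.199 kΩ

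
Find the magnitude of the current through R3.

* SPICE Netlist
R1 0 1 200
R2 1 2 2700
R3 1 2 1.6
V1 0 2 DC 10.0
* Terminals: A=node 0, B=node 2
Nodal analysis, taking node 2 as the 0 V reference.
Source V1 fixes V_0 = 10 V.
KCL at each unknown node (sum of currents leaving = 0; resistances in Ω):
  Node 1: (V_1 - 10)/200 + (V_1 - 0)/2700 + (V_1 - 0)/1.6 = 0
Collecting terms: 0.6304 × V_1 = 0.05  =>  V_1 = 0.07932 V
I_R3 = (V_1 - V_2)/R3 = (0.07932 - 0)/1.6 = 0.04957 A
|I_R3| = 0.04957 A

Final answer: |I_R3| = 0.04957 A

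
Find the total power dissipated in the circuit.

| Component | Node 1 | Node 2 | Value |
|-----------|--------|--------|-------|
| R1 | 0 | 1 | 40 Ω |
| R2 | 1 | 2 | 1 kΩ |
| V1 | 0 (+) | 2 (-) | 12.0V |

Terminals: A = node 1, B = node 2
Nodal analysis, taking node 2 as the 0 V reference.
Source V1 fixes V_0 = 12 V.
KCL at each unknown node (sum of currents leaving = 0; resistances in Ω):
  Node 1: (V_1 - 12)/40 + (V_1 - 0)/1000 = 0
Collecting terms: 0.026 × V_1 = 0.3  =>  V_1 = 11.54 V
Power in each resistor, P = (ΔV)²/R:
  P_R1 = (12 - 11.54)²/40 = 0.005325 W
  P_R2 = (11.54 - 0)²/1000 = 0.1331 W
P_total = P_R1 + P_R2 = 0.1385 W

Final answer: 0.1385 W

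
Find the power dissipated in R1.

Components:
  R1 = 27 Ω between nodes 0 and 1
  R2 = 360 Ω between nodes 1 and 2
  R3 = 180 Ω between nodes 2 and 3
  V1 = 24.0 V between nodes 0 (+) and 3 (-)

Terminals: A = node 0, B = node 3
Nodal analysis, taking node 3 as the 0 V reference.
Source V1 fixes V_0 = 24 V.
KCL at each unknown node (sum of currents leaving = 0; resistances in Ω):
  Node 1: (V_1 - 24)/27 + (V_1 - V_2)/360 = 0
  Node 2: (V_2 - V_1)/360 + (V_2 - 0)/180 = 0
Collecting terms (coefficients in siemens):
  0.03981·V_1 - 0.002778·V_2 = 0.8889
  0.008333·V_2 - 0.002778·V_1 = 0
Determinant D = (0.03981)(0.008333) - (-0.002778)(-0.002778) = 0.0003241
V_1 = [(0.8889)(0.008333) - (-0.002778)(0)]/D = 22.86 V
V_2 = [(0.03981)(0) - (0.8889)(-0.002778)]/D = 7.619 V
I_R1 = (V_0 - V_1)/R1 = (24 - 22.86)/27 = 0.04233 A
P_R1 = I_R1² × R1 = (0.04233)² × 27 = 0.04837 W

Final answer: 0.04837 W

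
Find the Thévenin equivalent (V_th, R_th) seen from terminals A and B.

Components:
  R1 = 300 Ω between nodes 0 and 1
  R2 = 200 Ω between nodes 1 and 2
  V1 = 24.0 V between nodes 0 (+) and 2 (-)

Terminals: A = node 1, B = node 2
Step 1 — V_th is the open-circuit voltage V_A - V_B (nothing connected across the terminals).
Nodal analysis, taking node 2 as the 0 V reference.
Source V1 fixes V_0 = 24 V.
KCL at each unknown node (sum of currents leaving = 0; resistances in Ω):
  Node 1: (V_1 - 24)/300 + (V_1 - 0)/200 = 0
Collecting terms: 0.008333 × V_1 = 0.08  =>  V_1 = 9.6 V
V_th = V_1 - V_2 = 9.6 - 0 = 9.6 V
Step 2 — R_th: zero the source — replace V1 by a short circuit (node 2 merges into node 0) — and find the resistance seen between A (node 1) and B (node 0).
Reduce the network between node 1 (A) and node 0 (B) by series/parallel combination:
  Rp1 = R1 ‖ R2 (parallel, both between nodes 0 and 1) = 1/(1/300 + 1/200) = 120 Ω
R_th = 120 Ω

Final answer: V_th = 9.6 V, R_th = 120 Ω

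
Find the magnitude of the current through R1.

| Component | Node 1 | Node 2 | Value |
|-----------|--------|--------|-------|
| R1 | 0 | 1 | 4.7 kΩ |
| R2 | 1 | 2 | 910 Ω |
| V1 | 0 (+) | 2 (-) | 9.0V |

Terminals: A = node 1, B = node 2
Nodal analysis, taking node 2 as the 0 V reference.
Source V1 fixes V_0 = 9 V.
KCL at each unknown node (sum of currents leaving = 0; resistances in Ω):
  Node 1: (V_1 - 9)/4700 + (V_1 - 0)/910 = 0
Collecting terms: 0.001312 × V_1 = 0.001915  =>  V_1 = 1.46 V
I_R1 = (V_0 - V_1)/R1 = (9 - 1.46)/4700 = 0.001604 A
|I_R1| = 0.001604 A

Final answer: |I_R1| = 0.001604 A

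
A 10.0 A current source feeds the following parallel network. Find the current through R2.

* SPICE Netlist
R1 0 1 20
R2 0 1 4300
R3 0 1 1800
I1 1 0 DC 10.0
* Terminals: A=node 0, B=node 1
All resistors sit directly between nodes 0 and 1, so they are in parallel and share one voltage V; the full source current 10 A splits among them.
1/R_par = 1/20 + 1/4300 + 1/1800 = 0.05079 S  =>  R_par = 19.69 Ω
V = I × R_par = 10 × 19.69 = 196.9 V
I_R2 = V/R2 = 196.9/4300 = 0.04579 A

Final answer: 0.04579 A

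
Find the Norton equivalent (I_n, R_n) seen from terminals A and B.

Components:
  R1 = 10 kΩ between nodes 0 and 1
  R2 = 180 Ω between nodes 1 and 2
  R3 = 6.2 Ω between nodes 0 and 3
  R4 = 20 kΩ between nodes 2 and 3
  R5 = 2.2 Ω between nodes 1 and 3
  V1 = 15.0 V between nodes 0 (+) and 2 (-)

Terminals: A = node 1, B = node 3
Find the Thévenin equivalent first; then I_n = V_th/R_th and R_n = R_th.
Step 1 — V_th is the open-circuit voltage V_A - V_B (nothing connected across the terminals).
Nodal analysis, taking node 2 as the 0 V reference.
Source V1 fixes V_0 = 15 V.
KCL at each unknown node (sum of currents leaving = 0; resistances in Ω):
  Node 1: (V_1 - 15)/10000 + (V_1 - 0)/180 + (V_1 - V_3)/2.2 = 0
  Node 3: (V_3 - 15)/6.2 + (V_3 - 0)/20000 + (V_3 - V_1)/2.2 = 0
Collecting terms (coefficients in siemens):
  0.4602·V_1 - 0.4545·V_3 = 0.0015
  0.6159·V_3 - 0.4545·V_1 = 2.419
Determinant D = (0.4602)(0.6159) - (-0.4545)(-0.4545) = 0.07682
V_1 = [(0.0015)(0.6159) - (-0.4545)(2.419)]/D = 14.33 V
V_3 = [(0.4602)(2.419) - (0.0015)(-0.4545)]/D = 14.5 V
V_th = V_1 - V_3 = 14.33 - 14.5 = -0.175 V
Step 2 — R_th: zero the source — replace V1 by a short circuit (node 2 merges into node 0) — and find the resistance seen between A (node 1) and B (node 3).
Reduce the network between node 1 (A) and node 3 (B) by series/parallel combination:
  Rp1 = R1 ‖ R2 (parallel, both between nodes 0 and 1) = 1/(1/10000 + 1/180) = 176.8 Ω
  Rp2 = R3 ‖ R4 (parallel, both between nodes 0 and 3) = 1/(1/6.2 + 1/20000) = 6.198 Ω
  Rs1 = Rp1 + Rp2 (series, joined only at node 0) = 176.8 + 6.198 = 183 Ω
  Rp3 = R5 ‖ Rs1 (parallel, both between nodes 1 and 3) = 1/(1/2.2 + 1/183) = 2.174 Ω
R_th = 2.174 Ω
I_n = V_th/R_th = -0.175/2.174 = -0.08049 A, and R_n = R_th = 2.174 Ω

Final answer: I_n = -0.08049 A, R_n = 2.174 Ω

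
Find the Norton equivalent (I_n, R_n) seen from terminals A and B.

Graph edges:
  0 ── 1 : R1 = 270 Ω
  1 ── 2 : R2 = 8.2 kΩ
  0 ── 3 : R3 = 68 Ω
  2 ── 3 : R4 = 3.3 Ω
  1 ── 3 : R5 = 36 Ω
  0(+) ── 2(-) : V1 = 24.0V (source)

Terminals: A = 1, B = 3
Find the Thévenin equivalent first; then I_n = V_th/R_th and R_n = R_th.
Step 1 — V_th is the open-circuit voltage V_A - V_B (nothing connected across the terminals).
Nodal analysis, taking node 2 as the 0 V reference.
Source V1 fixes V_0 = 24 V.
KCL at each unknown node (sum of currents leaving = 0; resistances in Ω):
  Node 1: (V_1 - 24)/270 + (V_1 - 0)/8200 + (V_1 - V_3)/36 = 0
  Node 3: (V_3 - 24)/68 + (V_3 - 0)/3.3 + (V_3 - V_1)/36 = 0
Collecting terms (coefficients in siemens):
  0.0316·V_1 - 0.02778·V_3 = 0.08889
  0.3455·V_3 - 0.02778·V_1 = 0.3529
Determinant D = (0.0316)(0.3455) - (-0.02778)(-0.02778) = 0.01015
V_1 = [(0.08889)(0.3455) - (-0.02778)(0.3529)]/D = 3.993 V
V_3 = [(0.0316)(0.3529) - (0.08889)(-0.02778)]/D = 1.342 V
V_th = V_1 - V_3 = 3.993 - 1.342 = 2.65 V
Step 2 — R_th: zero the source — replace V1 by a short circuit (node 2 merges into node 0) — and find the resistance seen between A (node 1) and B (node 3).
Reduce the network between node 1 (A) and node 3 (B) by series/parallel combination:
  Rp1 = R1 ‖ R2 (parallel, both between nodes 0 and 1) = 1/(1/270 + 1/8200) = 261.4 Ω
  Rp2 = R3 ‖ R4 (parallel, both between nodes 0 and 3) = 1/(1/68 + 1/3.3) = 3.147 Ω
  Rs1 = Rp1 + Rp2 (series, joined only at node 0) = 261.4 + 3.147 = 264.5 Ω
  Rp3 = R5 ‖ Rs1 (parallel, both between nodes 1 and 3) = 1/(1/36 + 1/264.5) = 31.69 Ω
R_th = 31.69 Ω
I_n = V_th/R_th = 2.65/31.69 = 0.08363 A, and R_n = R_th = 31.69 Ω

Final answer: I_n = 0.08363 A, R_n = 31.69 Ω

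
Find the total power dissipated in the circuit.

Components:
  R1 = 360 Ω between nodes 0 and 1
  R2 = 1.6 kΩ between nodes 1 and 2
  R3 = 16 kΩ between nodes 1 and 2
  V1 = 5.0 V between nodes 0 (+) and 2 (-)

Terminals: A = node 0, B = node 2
Nodal analysis, taking node 2 as the 0 V reference.
Source V1 fixes V_0 = 5 V.
KCL at each unknown node (sum of currents leaving = 0; resistances in Ω):
  Node 1: (V_1 - 5)/360 + (V_1 - 0)/1600 + (V_1 - 0)/16000 = 0
Collecting terms: 0.003465 × V_1 = 0.01389  =>  V_1 = 4.008 V
Power in each resistor, P = (ΔV)²/R:
  P_R1 = (5 - 4.008)²/360 = 0.002733 W
  P_R2 = (4.008 - 0)²/1600 = 0.01004 W
  P_R3 = (4.008 - 0)²/16000 = 0.001004 W
P_total = P_R1 + P_R2 + P_R3 = 0.01378 W

Final answer: 0.01378 W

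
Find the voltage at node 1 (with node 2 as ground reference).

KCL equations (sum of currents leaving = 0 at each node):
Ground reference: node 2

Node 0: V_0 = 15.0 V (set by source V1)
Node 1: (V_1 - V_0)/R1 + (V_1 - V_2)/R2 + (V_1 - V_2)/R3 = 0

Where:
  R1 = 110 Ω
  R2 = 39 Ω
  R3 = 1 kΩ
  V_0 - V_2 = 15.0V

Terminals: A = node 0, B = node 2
Nodal analysis, taking node 2 as the 0 V reference.
Source V1 fixes V_0 = 15 V.
KCL at each unknown node (sum of currents leaving = 0; resistances in Ω):
  Node 1: (V_1 - 15)/110 + (V_1 - 0)/39 + (V_1 - 0)/1000 = 0
Collecting terms: 0.03573 × V_1 = 0.1364  =>  V_1 = 3.816 V
The requested potential is V_1 = 3.816 V.

Final answer: V_1 = 3.816 V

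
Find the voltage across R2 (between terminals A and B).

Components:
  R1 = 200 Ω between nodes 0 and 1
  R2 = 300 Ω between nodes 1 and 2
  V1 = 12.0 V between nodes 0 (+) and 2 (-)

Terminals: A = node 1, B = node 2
R1 and R2 are in series across V1 (node 0 → node 1 → node 2), and the output A–B is taken across R2, so this is a voltage divider.
Series current: I = V1/(R1 + R2) = 12/(200 + 300) = 12/500 = 0.024 A
V_R2 = I × R2 = V1 × R2/(R1 + R2) = 12 × 300/500 = 7.2 V

Final answer: 7.2 V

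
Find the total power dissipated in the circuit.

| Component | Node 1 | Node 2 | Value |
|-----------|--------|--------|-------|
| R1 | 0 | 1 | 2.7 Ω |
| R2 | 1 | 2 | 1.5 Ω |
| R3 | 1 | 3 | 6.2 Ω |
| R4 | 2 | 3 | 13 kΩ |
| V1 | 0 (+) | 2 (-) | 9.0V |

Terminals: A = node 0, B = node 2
Nodal analysis, taking node 2 as the 0 V reference.
Source V1 fixes V_0 = 9 V.
KCL at each unknown node (sum of currents leaving = 0; resistances in Ω):
  Node 1: (V_1 - 9)/2.7 + (V_1 - 0)/1.5 + (V_1 - V_3)/6.2 = 0
  Node 3: (V_3 - V_1)/6.2 + (V_3 - 0)/13000 = 0
Collecting terms (coefficients in siemens):
  1.198·V_1 - 0.1613·V_3 = 3.333
  0.1614·V_3 - 0.1613·V_1 = 0
Determinant D = (1.198)(0.1614) - (-0.1613)(-0.1613) = 0.1674
V_1 = [(3.333)(0.1614) - (-0.1613)(0)]/D = 3.214 V
V_3 = [(1.198)(0) - (3.333)(-0.1613)]/D = 3.213 V
Power in each resistor, P = (ΔV)²/R:
  P_R1 = (9 - 3.214)²/2.7 = 12.4 W
  P_R2 = (3.214 - 0)²/1.5 = 6.887 W
  P_R3 = (3.214 - 3.213)²/6.2 = 0.0000003786 W
  P_R4 = (0 - 3.213)²/13000 = 0.0007939 W
P_total = P_R1 + P_R2 + P_R3 + P_R4 = 19.29 W

Final answer: 19.29 W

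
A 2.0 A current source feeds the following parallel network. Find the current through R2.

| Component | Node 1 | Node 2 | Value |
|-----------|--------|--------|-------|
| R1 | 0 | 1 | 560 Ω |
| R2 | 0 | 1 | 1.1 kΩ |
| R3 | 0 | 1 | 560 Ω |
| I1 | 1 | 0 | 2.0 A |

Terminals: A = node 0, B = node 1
All resistors sit directly between nodes 0 and 1, so they are in parallel and share one voltage V; the full source current 2 A splits among them.
1/R_par = 1/560 + 1/1100 + 1/560 = 0.004481 S  =>  R_par = 223.2 Ω
V = I × R_par = 2 × 223.2 = 446.4 V
I_R2 = V/R2 = 446.4/1100 = 0.4058 A

Final answer: 0.4058 A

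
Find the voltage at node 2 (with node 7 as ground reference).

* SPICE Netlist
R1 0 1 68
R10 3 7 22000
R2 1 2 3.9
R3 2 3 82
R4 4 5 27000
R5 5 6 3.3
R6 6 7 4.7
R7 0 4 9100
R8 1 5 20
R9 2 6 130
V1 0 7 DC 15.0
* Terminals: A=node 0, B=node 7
Nodal analysis, taking node 7 as the 0 V reference.
Source V1 fixes V_0 = 15 V.
KCL at each unknown node (sum of currents leaving = 0; resistances in Ω):
  Node 1: (V_1 - 15)/68 + (V_1 - V_2)/3.9 + (V_1 - V_5)/20 = 0
  Node 2: (V_2 - V_1)/3.9 + (V_2 - V_3)/82 + (V_2 - V_6)/130 = 0
  Node 3: (V_3 - V_2)/82 + (V_3 - 0)/22000 = 0
  Node 4: (V_4 - V_5)/27000 + (V_4 - 15)/9100 = 0
  Node 5: (V_5 - V_4)/27000 + (V_5 - V_6)/3.3 + (V_5 - V_1)/20 = 0
  Node 6: (V_6 - V_5)/3.3 + (V_6 - 0)/4.7 + (V_6 - V_2)/130 = 0
Collecting terms (coefficients in siemens):
  0.3211·V_1 - 0.2564·V_2 - 0.05·V_5 = 0.2206
  0.2763·V_2 - 0.2564·V_1 - 0.0122·V_3 - 0.007692·V_6 = 0
  0.01224·V_3 - 0.0122·V_2 = 0
  0.0001469·V_4 - 0.00003704·V_5 = 0.001648
  0.3531·V_5 - 0.05·V_1 - 0.00003704·V_4 - 0.303·V_6 = 0
  0.5235·V_6 - 0.007692·V_2 - 0.303·V_5 = 0
Solving these 6 simultaneous equations (Gaussian elimination) gives:
  V_1 = 3.978 V, V_2 = 3.883 V, V_3 = 3.869 V, V_4 = 11.53 V
  V_5 = 1.219 V, V_6 = 0.7628 V
The requested potential is V_2 = 3.883 V.

Final answer: V_2 = 3.883 V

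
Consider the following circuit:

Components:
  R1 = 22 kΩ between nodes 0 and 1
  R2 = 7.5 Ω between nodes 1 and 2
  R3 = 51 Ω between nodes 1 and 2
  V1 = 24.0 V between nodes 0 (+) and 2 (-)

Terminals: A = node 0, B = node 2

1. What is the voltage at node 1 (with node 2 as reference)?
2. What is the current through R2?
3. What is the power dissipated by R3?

Nodal analysis, taking node 2 as the 0 V reference.
Source V1 fixes V_0 = 24 V.
KCL at each unknown node (sum of currents leaving = 0; resistances in Ω):
  Node 1: (V_1 - 24)/22000 + (V_1 - 0)/7.5 + (V_1 - 0)/51 = 0
Collecting terms: 0.153 × V_1 = 0.001091  =>  V_1 = 0.007131 V
Part 1:
  Read off the nodal solution: V_1 = 0.007131 V
Part 2:
  I_R2 = (V_1 - V_2)/R2 = (0.007131 - 0)/7.5 = 0.0009508 A
  Magnitude: I_R2 = 0.0009508 A
Part 3:
  I_R3 = (V_1 - V_2)/R3 = (0.007131 - 0)/51 = 0.0001398 A
  P_R3 = I_R3² × R3 = (0.0001398)² × 51 = 0.000000997 W

Final answers:
1. V_1 = 0.007131 V
2. I_R2 = 0.0009508 A
3. P_R3 = 9.97e-07 W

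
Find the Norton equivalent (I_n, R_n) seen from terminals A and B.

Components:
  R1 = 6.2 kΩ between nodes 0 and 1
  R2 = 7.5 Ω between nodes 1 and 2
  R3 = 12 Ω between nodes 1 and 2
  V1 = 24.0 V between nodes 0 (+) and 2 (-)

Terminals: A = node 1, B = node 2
Find the Thévenin equivalent first; then I_n = V_th/R_th and R_n = R_th.
Step 1 — V_th is the open-circuit voltage V_A - V_B (nothing connected across the terminals).
Nodal analysis, taking node 2 as the 0 V reference.
Source V1 fixes V_0 = 24 V.
KCL at each unknown node (sum of currents leaving = 0; resistances in Ω):
  Node 1: (V_1 - 24)/6200 + (V_1 - 0)/7.5 + (V_1 - 0)/12 = 0
Collecting terms: 0.2168 × V_1 = 0.003871  =>  V_1 = 0.01785 V
V_th = V_1 - V_2 = 0.01785 - 0 = 0.01785 V
Step 2 — R_th: zero the source — replace V1 by a short circuit (node 2 merges into node 0) — and find the resistance seen between A (node 1) and B (node 0).
Reduce the network between node 1 (A) and node 0 (B) by series/parallel combination:
  Rp1 = R1 ‖ R2 ‖ R3 (parallel, all between nodes 0 and 1) = 1/(1/6200 + 1/7.5 + 1/12) = 4.612 Ω
R_th = 4.612 Ω
I_n = V_th/R_th = 0.01785/4.612 = 0.003871 A, and R_n = R_th = 4.612 Ω

Final answer: I_n = 0.003871 A, R_n = 4.612 Ω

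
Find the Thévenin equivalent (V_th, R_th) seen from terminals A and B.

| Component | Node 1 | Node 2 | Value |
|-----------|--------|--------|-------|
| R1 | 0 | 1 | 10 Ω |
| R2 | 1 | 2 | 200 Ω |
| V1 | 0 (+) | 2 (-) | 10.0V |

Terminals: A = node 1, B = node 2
Step 1 — V_th is the open-circuit voltage V_A - V_B (nothing connected across the terminals).
Nodal analysis, taking node 2 as the 0 V reference.
Source V1 fixes V_0 = 10 V.
KCL at each unknown node (sum of currents leaving = 0; resistances in Ω):
  Node 1: (V_1 - 10)/10 + (V_1 - 0)/200 = 0
Collecting terms: 0.105 × V_1 = 1  =>  V_1 = 9.524 V
V_th = V_1 - V_2 = 9.524 - 0 = 9.524 V
Step 2 — R_th: zero the source — replace V1 by a short circuit (node 2 merges into node 0) — and find the resistance seen between A (node 1) and B (node 0).
Reduce the network between node 1 (A) and node 0 (B) by series/parallel combination:
  Rp1 = R1 ‖ R2 (parallel, both between nodes 0 and 1) = 1/(1/10 + 1/200) = 9.524 Ω
R_th = 9.524 Ω

Final answer: V_th = 9.524 V, R_th = 9.524 Ω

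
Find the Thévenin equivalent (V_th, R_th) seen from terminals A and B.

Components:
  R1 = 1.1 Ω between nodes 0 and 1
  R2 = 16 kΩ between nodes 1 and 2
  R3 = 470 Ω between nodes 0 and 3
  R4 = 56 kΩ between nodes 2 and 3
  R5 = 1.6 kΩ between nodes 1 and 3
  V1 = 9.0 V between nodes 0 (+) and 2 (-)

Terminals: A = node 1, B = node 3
Step 1 — V_th is the open-circuit voltage V_A - V_B (nothing connected across the terminals).
Nodal analysis, taking node 2 as the 0 V reference.
Source V1 fixes V_0 = 9 V.
KCL at each unknown node (sum of currents leaving = 0; resistances in Ω):
  Node 1: (V_1 - 9)/1.1 + (V_1 - 0)/16000 + (V_1 - V_3)/1600 = 0
  Node 3: (V_3 - 9)/470 + (V_3 - 0)/56000 + (V_3 - V_1)/1600 = 0
Collecting terms (coefficients in siemens):
  0.9098·V_1 - 0.000625·V_3 = 8.182
  0.002771·V_3 - 0.000625·V_1 = 0.01915
Determinant D = (0.9098)(0.002771) - (-0.000625)(-0.000625) = 0.00252
V_1 = [(8.182)(0.002771) - (-0.000625)(0.01915)]/D = 8.999 V
V_3 = [(0.9098)(0.01915) - (8.182)(-0.000625)]/D = 8.942 V
V_th = V_1 - V_3 = 8.999 - 8.942 = 0.0575 V
Step 2 — R_th: zero the source — replace V1 by a short circuit (node 2 merges into node 0) — and find the resistance seen between A (node 1) and B (node 3).
Reduce the network between node 1 (A) and node 3 (B) by series/parallel combination:
  Rp1 = R1 ‖ R2 (parallel, both between nodes 0 and 1) = 1/(1/1.1 + 1/16000) = 1.1 Ω
  Rp2 = R3 ‖ R4 (parallel, both between nodes 0 and 3) = 1/(1/470 + 1/56000) = 466.1 Ω
  Rs1 = Rp1 + Rp2 (series, joined only at node 0) = 1.1 + 466.1 = 467.2 Ω
  Rp3 = R5 ‖ Rs1 (parallel, both between nodes 1 and 3) = 1/(1/1600 + 1/467.2) = 361.6 Ω
R_th = 361.6 Ω

Final answer: V_th = 0.0575 V, R_th = 361.6 Ω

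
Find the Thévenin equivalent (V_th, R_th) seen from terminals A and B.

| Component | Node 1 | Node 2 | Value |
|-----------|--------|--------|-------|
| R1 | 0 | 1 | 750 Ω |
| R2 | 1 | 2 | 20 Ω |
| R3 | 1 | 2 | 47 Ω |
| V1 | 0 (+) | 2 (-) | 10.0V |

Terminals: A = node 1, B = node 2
Step 1 — V_th is the open-circuit voltage V_A - V_B (nothing connected across the terminals).
Nodal analysis, taking node 2 as the 0 V reference.
Source V1 fixes V_0 = 10 V.
KCL at each unknown node (sum of currents leaving = 0; resistances in Ω):
  Node 1: (V_1 - 10)/750 + (V_1 - 0)/20 + (V_1 - 0)/47 = 0
Collecting terms: 0.07261 × V_1 = 0.01333  =>  V_1 = 0.1836 V
V_th = V_1 - V_2 = 0.1836 - 0 = 0.1836 V
Step 2 — R_th: zero the source — replace V1 by a short circuit (node 2 merges into node 0) — and find the resistance seen between A (node 1) and B (node 0).
Reduce the network between node 1 (A) and node 0 (B) by series/parallel combination:
  Rp1 = R1 ‖ R2 ‖ R3 (parallel, all between nodes 0 and 1) = 1/(1/750 + 1/20 + 1/47) = 13.77 Ω
R_th = 13.77 Ω

Final answer: V_th = 0.1836 V, R_th = 13.77 Ω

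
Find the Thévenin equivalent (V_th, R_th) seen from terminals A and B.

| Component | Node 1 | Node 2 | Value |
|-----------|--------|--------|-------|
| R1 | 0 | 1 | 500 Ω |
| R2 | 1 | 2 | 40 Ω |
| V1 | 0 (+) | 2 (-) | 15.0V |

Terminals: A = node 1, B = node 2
Step 1 — V_th is the open-circuit voltage V_A - V_B (nothing connected across the terminals).
Nodal analysis, taking node 2 as the 0 V reference.
Source V1 fixes V_0 = 15 V.
KCL at each unknown node (sum of currents leaving = 0; resistances in Ω):
  Node 1: (V_1 - 15)/500 + (V_1 - 0)/40 = 0
Collecting terms: 0.027 × V_1 = 0.03  =>  V_1 = 1.111 V
V_th = V_1 - V_2 = 1.111 - 0 = 1.111 V
Step 2 — R_th: zero the source — replace V1 by a short circuit (node 2 merges into node 0) — and find the resistance seen between A (node 1) and B (node 0).
Reduce the network between node 1 (A) and node 0 (B) by series/parallel combination:
  Rp1 = R1 ‖ R2 (parallel, both between nodes 0 and 1) = 1/(1/500 + 1/40) = 37.04 Ω
R_th = 37.04 Ω

Final answer: V_th = 1.111 V, R_th = 37.04 Ω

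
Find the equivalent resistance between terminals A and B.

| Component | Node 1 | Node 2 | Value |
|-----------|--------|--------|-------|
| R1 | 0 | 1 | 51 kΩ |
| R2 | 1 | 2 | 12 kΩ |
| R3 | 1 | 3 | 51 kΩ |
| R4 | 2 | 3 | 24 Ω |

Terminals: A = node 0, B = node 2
Reduce the network between node 0 (A) and node 2 (B) by series/parallel combination:
  Rs1 = R3 + R4 (series, joined only at node 3) = 51000 + 24 = 51020 Ω
  Rp1 = R2 ‖ Rs1 (parallel, both between nodes 1 and 2) = 1/(1/12000 + 1/51020) = 9715 Ω
  Rs2 = R1 + Rp1 (series, joined only at node 1) = 51000 + 9715 = 60720 Ω
R_eq = 60.72 kΩ

Final answer: 60.72 kΩ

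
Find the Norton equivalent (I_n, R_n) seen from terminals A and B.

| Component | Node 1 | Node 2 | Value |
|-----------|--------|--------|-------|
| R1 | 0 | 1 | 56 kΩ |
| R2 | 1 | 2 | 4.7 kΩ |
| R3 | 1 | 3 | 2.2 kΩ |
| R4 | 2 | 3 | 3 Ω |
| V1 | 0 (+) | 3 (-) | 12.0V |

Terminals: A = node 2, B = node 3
Find the Thévenin equivalent first; then I_n = V_th/R_th and R_n = R_th.
Step 1 — V_th is the open-circuit voltage V_A - V_B (nothing connected across the terminals).
Nodal analysis, taking node 3 as the 0 V reference.
Source V1 fixes V_0 = 12 V.
KCL at each unknown node (sum of currents leaving = 0; resistances in Ω):
  Node 1: (V_1 - 12)/56000 + (V_1 - V_2)/4700 + (V_1 - 0)/2200 = 0
  Node 2: (V_2 - V_1)/4700 + (V_2 - 0)/3 = 0
Collecting terms (coefficients in siemens):
  0.0006852·V_1 - 0.0002128·V_2 = 0.0002143
  0.3335·V_2 - 0.0002128·V_1 = 0
Determinant D = (0.0006852)(0.3335) - (-0.0002128)(-0.0002128) = 0.0002285
V_1 = [(0.0002143)(0.3335) - (-0.0002128)(0)]/D = 0.3128 V
V_2 = [(0.0006852)(0) - (0.0002143)(-0.0002128)]/D = 0.0001995 V
V_th = V_2 - V_3 = 0.0001995 - 0 = 0.0001995 V
Step 2 — R_th: zero the source — replace V1 by a short circuit (node 3 merges into node 0) — and find the resistance seen between A (node 2) and B (node 0).
Reduce the network between node 2 (A) and node 0 (B) by series/parallel combination:
  Rp1 = R1 ‖ R3 (parallel, both between nodes 0 and 1) = 1/(1/56000 + 1/2200) = 2117 Ω
  Rs1 = R2 + Rp1 (series, joined only at node 1) = 4700 + 2117 = 6817 Ω
  Rp2 = R4 ‖ Rs1 (parallel, both between nodes 0 and 2) = 1/(1/3 + 1/6817) = 2.999 Ω
R_th = 2.999 Ω
I_n = V_th/R_th = 0.0001995/2.999 = 0.00006654 A, and R_n = R_th = 2.999 Ω

Final answer: I_n = 6.654e-05 A, R_n = 2.999 Ω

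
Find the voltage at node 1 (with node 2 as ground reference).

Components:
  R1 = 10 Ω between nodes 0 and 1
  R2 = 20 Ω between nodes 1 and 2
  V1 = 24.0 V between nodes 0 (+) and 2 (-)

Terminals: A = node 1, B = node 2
Nodal analysis, taking node 2 as the 0 V reference.
Source V1 fixes V_0 = 24 V.
KCL at each unknown node (sum of currents leaving = 0; resistances in Ω):
  Node 1: (V_1 - 24)/10 + (V_1 - 0)/20 = 0
Collecting terms: 0.15 × V_1 = 2.4  =>  V_1 = 16 V
The requested potential is V_1 = 16 V.

Final answer: V_1 = 16 V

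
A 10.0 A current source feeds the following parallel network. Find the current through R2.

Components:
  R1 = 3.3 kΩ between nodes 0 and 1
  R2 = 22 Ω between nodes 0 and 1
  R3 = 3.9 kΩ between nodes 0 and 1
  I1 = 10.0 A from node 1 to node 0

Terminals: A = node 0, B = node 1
All resistors sit directly between nodes 0 and 1, so they are in parallel and share one voltage V; the full source current 10 A splits among them.
1/R_par = 1/3300 + 1/22 + 1/3900 = 0.04601 S  =>  R_par = 21.73 Ω
V = I × R_par = 10 × 21.73 = 217.3 V
I_R2 = V/R2 = 217.3/22 = 9.878 A

Final answer: 9.878 A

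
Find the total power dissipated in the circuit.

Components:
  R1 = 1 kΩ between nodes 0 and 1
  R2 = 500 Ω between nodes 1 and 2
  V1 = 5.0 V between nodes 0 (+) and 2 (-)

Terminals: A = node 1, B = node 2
Nodal analysis, taking node 2 as the 0 V reference.
Source V1 fixes V_0 = 5 V.
KCL at each unknown node (sum of currents leaving = 0; resistances in Ω):
  Node 1: (V_1 - 5)/1000 + (V_1 - 0)/500 = 0
Collecting terms: 0.003 × V_1 = 0.005  =>  V_1 = 1.667 V
Power in each resistor, P = (ΔV)²/R:
  P_R1 = (5 - 1.667)²/1000 = 0.01111 W
  P_R2 = (1.667 - 0)²/500 = 0.005556 W
P_total = P_R1 + P_R2 = 0.01667 W

Final answer: 0.01667 W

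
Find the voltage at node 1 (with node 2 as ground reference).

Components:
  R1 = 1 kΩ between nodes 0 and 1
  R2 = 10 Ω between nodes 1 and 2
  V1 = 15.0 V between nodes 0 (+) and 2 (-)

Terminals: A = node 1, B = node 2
Nodal analysis, taking node 2 as the 0 V reference.
Source V1 fixes V_0 = 15 V.
KCL at each unknown node (sum of currents leaving = 0; resistances in Ω):
  Node 1: (V_1 - 15)/1000 + (V_1 - 0)/10 = 0
Collecting terms: 0.101 × V_1 = 0.015  =>  V_1 = 0.1485 V
The requested potential is V_1 = 0.1485 V.

Final answer: V_1 = 0.1485 V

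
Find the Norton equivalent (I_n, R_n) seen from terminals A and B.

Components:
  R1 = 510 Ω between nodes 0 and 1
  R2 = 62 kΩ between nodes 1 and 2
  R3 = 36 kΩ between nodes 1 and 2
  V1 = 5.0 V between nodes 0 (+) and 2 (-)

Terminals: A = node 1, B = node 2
Find the Thévenin equivalent first; then I_n = V_th/R_th and R_n = R_th.
Step 1 — V_th is the open-circuit voltage V_A - V_B (nothing connected across the terminals).
Nodal analysis, taking node 2 as the 0 V reference.
Source V1 fixes V_0 = 5 V.
KCL at each unknown node (sum of currents leaving = 0; resistances in Ω):
  Node 1: (V_1 - 5)/510 + (V_1 - 0)/62000 + (V_1 - 0)/36000 = 0
Collecting terms: 0.002005 × V_1 = 0.009804  =>  V_1 = 4.89 V
V_th = V_1 - V_2 = 4.89 - 0 = 4.89 V
Step 2 — R_th: zero the source — replace V1 by a short circuit (node 2 merges into node 0) — and find the resistance seen between A (node 1) and B (node 0).
Reduce the network between node 1 (A) and node 0 (B) by series/parallel combination:
  Rp1 = R1 ‖ R2 ‖ R3 (parallel, all between nodes 0 and 1) = 1/(1/510 + 1/62000 + 1/36000) = 498.8 Ω
R_th = 498.8 Ω
I_n = V_th/R_th = 4.89/498.8 = 0.009804 A, and R_n = R_th = 498.8 Ω

Final answer: I_n = 0.009804 A, R_n = 498.8 Ω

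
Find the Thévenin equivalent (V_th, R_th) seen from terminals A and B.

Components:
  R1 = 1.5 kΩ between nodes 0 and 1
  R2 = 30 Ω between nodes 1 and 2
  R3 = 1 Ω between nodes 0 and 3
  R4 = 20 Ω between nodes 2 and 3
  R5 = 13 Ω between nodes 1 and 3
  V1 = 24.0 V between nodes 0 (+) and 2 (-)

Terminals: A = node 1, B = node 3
Step 1 — V_th is the open-circuit voltage V_A - V_B (nothing connected across the terminals).
Nodal analysis, taking node 2 as the 0 V reference.
Source V1 fixes V_0 = 24 V.
KCL at each unknown node (sum of currents leaving = 0; resistances in Ω):
  Node 1: (V_1 - 24)/1500 + (V_1 - 0)/30 + (V_1 - V_3)/13 = 0
  Node 3: (V_3 - 24)/1 + (V_3 - 0)/20 + (V_3 - V_1)/13 = 0
Collecting terms (coefficients in siemens):
  0.1109·V_1 - 0.07692·V_3 = 0.016
  1.127·V_3 - 0.07692·V_1 = 24
Determinant D = (0.1109)(1.127) - (-0.07692)(-0.07692) = 0.1191
V_1 = [(0.016)(1.127) - (-0.07692)(24)]/D = 15.65 V
V_3 = [(0.1109)(24) - (0.016)(-0.07692)]/D = 22.37 V
V_th = V_1 - V_3 = 15.65 - 22.37 = -6.711 V
Step 2 — R_th: zero the source — replace V1 by a short circuit (node 2 merges into node 0) — and find the resistance seen between A (node 1) and B (node 3).
Reduce the network between node 1 (A) and node 3 (B) by series/parallel combination:
  Rp1 = R1 ‖ R2 (parallel, both between nodes 0 and 1) = 1/(1/1500 + 1/30) = 29.41 Ω
  Rp2 = R3 ‖ R4 (parallel, both between nodes 0 and 3) = 1/(1/1 + 1/20) = 0.9524 Ω
  Rs1 = Rp1 + Rp2 (series, joined only at node 0) = 29.41 + 0.9524 = 30.36 Ω
  Rp3 = R5 ‖ Rs1 (parallel, both between nodes 1 and 3) = 1/(1/13 + 1/30.36) = 9.103 Ω
R_th = 9.103 Ω

Final answer: V_th = -6.711 V, R_th = 9.103 Ω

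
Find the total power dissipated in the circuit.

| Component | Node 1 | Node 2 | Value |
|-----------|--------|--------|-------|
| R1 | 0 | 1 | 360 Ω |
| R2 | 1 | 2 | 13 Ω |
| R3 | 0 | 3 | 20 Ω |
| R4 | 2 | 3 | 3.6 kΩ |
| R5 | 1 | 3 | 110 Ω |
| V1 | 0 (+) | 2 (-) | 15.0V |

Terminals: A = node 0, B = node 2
Nodal analysis, taking node 2 as the 0 V reference.
Source V1 fixes V_0 = 15 V.
KCL at each unknown node (sum of currents leaving = 0; resistances in Ω):
  Node 1: (V_1 - 15)/360 + (V_1 - 0)/13 + (V_1 - V_3)/110 = 0
  Node 3: (V_3 - 15)/20 + (V_3 - 0)/3600 + (V_3 - V_1)/110 = 0
Collecting terms (coefficients in siemens):
  0.08879·V_1 - 0.009091·V_3 = 0.04167
  0.05937·V_3 - 0.009091·V_1 = 0.75
Determinant D = (0.08879)(0.05937) - (-0.009091)(-0.009091) = 0.005189
V_1 = [(0.04167)(0.05937) - (-0.009091)(0.75)]/D = 1.791 V
V_3 = [(0.08879)(0.75) - (0.04167)(-0.009091)]/D = 12.91 V
Power in each resistor, P = (ΔV)²/R:
  P_R1 = (15 - 1.791)²/360 = 0.4847 W
  P_R2 = (1.791 - 0)²/13 = 0.2467 W
  P_R3 = (15 - 12.91)²/20 = 0.219 W
  P_R4 = (0 - 12.91)²/3600 = 0.04628 W
  P_R5 = (1.791 - 12.91)²/110 = 1.123 W
P_total = P_R1 + P_R2 + P_R3 + P_R4 + P_R5 = 2.12 W

Final answer: 2.12 W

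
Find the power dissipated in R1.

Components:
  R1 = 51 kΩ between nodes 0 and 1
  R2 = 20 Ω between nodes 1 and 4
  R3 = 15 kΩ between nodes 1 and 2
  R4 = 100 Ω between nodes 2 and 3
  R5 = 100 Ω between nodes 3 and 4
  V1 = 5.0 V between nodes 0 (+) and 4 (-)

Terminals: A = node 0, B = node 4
Nodal analysis, taking node 4 as the 0 V reference.
Source V1 fixes V_0 = 5 V.
KCL at each unknown node (sum of currents leaving = 0; resistances in Ω):
  Node 1: (V_1 - 5)/51000 + (V_1 - 0)/20 + (V_1 - V_2)/15000 = 0
  Node 2: (V_2 - V_1)/15000 + (V_2 - V_3)/100 = 0
  Node 3: (V_3 - V_2)/100 + (V_3 - 0)/100 = 0
Collecting terms (coefficients in siemens):
  0.05009·V_1 - 0.00006667·V_2 = 0.00009804
  0.01007·V_2 - 0.00006667·V_1 - 0.01·V_3 = 0
  0.02·V_3 - 0.01·V_2 = 0
Solving these 3 simultaneous equations (Gaussian elimination) gives:
  V_1 = 0.001957 V, V_2 = 0.00002576 V, V_3 = 0.00001288 V
I_R1 = (V_0 - V_1)/R1 = (5 - 0.001957)/51000 = 0.000098 A
P_R1 = I_R1² × R1 = (0.000098)² × 51000 = 0.0004898 W

Final answer: 0.0004898 W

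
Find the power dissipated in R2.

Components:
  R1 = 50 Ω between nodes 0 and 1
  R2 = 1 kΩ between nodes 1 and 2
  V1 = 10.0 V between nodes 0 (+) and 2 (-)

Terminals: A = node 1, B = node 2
Nodal analysis, taking node 2 as the 0 V reference.
Source V1 fixes V_0 = 10 V.
KCL at each unknown node (sum of currents leaving = 0; resistances in Ω):
  Node 1: (V_1 - 10)/50 + (V_1 - 0)/1000 = 0
Collecting terms: 0.021 × V_1 = 0.2  =>  V_1 = 9.524 V
I_R2 = (V_1 - V_2)/R2 = (9.524 - 0)/1000 = 0.009524 A
P_R2 = I_R2² × R2 = (0.009524)² × 1000 = 0.0907 W

Final answer: 0.0907 W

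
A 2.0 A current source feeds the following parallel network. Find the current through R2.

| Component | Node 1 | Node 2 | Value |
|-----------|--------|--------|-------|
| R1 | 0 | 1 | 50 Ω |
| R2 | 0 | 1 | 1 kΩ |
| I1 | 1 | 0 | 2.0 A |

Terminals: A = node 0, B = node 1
All resistors sit directly between nodes 0 and 1, so they are in parallel and share one voltage V; the full source current 2 A splits among them.
1/R_par = 1/50 + 1/1000 = 0.021 S  =>  R_par = 47.62 Ω
V = I × R_par = 2 × 47.62 = 95.24 V
I_R2 = V/R2 = 95.24/1000 = 0.09524 A

Final answer: 0.09524 A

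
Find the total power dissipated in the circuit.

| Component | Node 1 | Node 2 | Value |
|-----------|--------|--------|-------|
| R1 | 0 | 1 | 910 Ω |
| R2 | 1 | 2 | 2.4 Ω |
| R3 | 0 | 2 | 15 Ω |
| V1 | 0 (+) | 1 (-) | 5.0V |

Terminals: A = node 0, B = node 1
Nodal analysis, taking node 1 as the 0 V reference.
Source V1 fixes V_0 = 5 V.
KCL at each unknown node (sum of currents leaving = 0; resistances in Ω):
  Node 2: (V_2 - 0)/2.4 + (V_2 - 5)/15 = 0
Collecting terms: 0.4833 × V_2 = 0.3333  =>  V_2 = 0.6897 V
Power in each resistor, P = (ΔV)²/R:
  P_R1 = (5 - 0)²/910 = 0.02747 W
  P_R2 = (0 - 0.6897)²/2.4 = 0.1982 W
  P_R3 = (5 - 0.6897)²/15 = 1.239 W
P_total = P_R1 + P_R2 + P_R3 = 1.464 W

Final answer: 1.464 W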